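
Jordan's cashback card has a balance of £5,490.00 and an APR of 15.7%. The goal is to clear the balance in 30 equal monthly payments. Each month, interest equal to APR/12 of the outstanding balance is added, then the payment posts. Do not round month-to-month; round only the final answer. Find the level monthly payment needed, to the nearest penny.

Monthly rate r = 15.7%/12 = 1.30833% = 0.0130833.
Level-payment amortization: P = B₀·r / (1 − (1+r)^(−n)) = 5490.00·0.0130833 / (1 − 1.01308^(−30)).
Denominator 1 − (1+r)^(−30) = 0.322912369.
P = 71.8275 / 0.322912369 ≈ 222.44.

£222.44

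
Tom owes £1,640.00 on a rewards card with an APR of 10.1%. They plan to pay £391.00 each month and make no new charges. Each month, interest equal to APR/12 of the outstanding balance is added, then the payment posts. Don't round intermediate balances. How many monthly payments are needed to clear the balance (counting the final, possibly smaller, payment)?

5 months

Monthly rate r = 10.1%/12 = 0.841667% = 0.00841667.
Recurrence: B ← B·(1+r) − £391.00.
Month 1: interest £13.80; balance after payment £1,262.80.
Month 2: interest £10.63; balance after payment £882.43.
Month 3: interest £7.43; balance after payment £498.86.
Month 4: interest £4.20; balance after payment £112.06.
Month 5: interest £0.94; balance after payment £0.00.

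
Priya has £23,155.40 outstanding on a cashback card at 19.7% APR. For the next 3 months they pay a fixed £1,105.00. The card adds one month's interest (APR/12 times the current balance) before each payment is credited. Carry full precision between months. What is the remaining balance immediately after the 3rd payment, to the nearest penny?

£20,944.91

Monthly rate r = 19.7%/12 = 1.64167% = 0.0164167.
Each month: B ← B·(1+r) − £1,105.00.
Month 1: interest £380.13; balance after payment £22,430.53.
Month 2: interest £368.23; balance after payment £21,693.77.
Month 3: interest £356.14; balance after payment £20,944.91.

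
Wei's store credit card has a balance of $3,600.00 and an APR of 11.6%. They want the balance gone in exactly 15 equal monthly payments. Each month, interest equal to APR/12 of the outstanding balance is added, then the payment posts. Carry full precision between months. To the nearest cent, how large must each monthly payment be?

Monthly rate r = 11.6%/12 = 0.966667% = 0.00966667.
Level-payment amortization: P = B₀·r / (1 − (1+r)^(−n)) = 3600.00·0.00966667 / (1 − 1.00967^(−15)).
Denominator 1 − (1+r)^(−15) = 0.134375139.
P = 34.8 / 0.134375139 ≈ 258.98.

$258.98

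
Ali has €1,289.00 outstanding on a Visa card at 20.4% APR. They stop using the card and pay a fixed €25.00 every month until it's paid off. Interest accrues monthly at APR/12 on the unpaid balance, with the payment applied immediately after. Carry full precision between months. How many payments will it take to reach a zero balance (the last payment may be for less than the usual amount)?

125 months

Monthly rate r = 20.4%/12 = 1.7% = 0.017.
Recurrence: B ← B·(1+r) − €25.00.
Month 1: interest €21.91; balance after payment €1,285.91.
Month 2: interest €21.86; balance after payment €1,282.77.
Closed form: n = −ln(1 − rB₀/P)/ln(1+r) = −ln(0.12348)/ln(1.017) ≈ 124.083, so the balance reaches zero during payment 125.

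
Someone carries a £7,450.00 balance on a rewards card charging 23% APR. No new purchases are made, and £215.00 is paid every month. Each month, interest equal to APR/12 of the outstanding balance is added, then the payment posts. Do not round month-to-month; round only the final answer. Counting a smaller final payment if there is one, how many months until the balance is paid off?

58 months

Monthly rate r = 23%/12 = 1.91667% = 0.0191667.
Recurrence: B ← B·(1+r) − £215.00.
Month 1: interest £142.79; balance after payment £7,377.79.
Month 2: interest £141.41; balance after payment £7,304.20.
Closed form: n = −ln(1 − rB₀/P)/ln(1+r) = −ln(0.33585)/ln(1.01917) ≈ 57.470, so the balance reaches zero during payment 58.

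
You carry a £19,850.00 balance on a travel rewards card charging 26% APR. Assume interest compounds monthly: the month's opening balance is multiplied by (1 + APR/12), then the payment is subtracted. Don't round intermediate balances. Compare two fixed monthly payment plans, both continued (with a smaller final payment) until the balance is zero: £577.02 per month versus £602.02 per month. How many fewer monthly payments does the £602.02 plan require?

5 fewer payments

Monthly rate r = 26%/12 = 2.16667% = 0.0216667.
At £577.02/mo: n = ⌈−ln(1 − rB₀/P)/ln(1+r)⌉ = 64 payments (last £470.74); total interest = total paid − £19,850.00 = £16,973.00.
At £602.02/mo: 59 payments (last £280.16); total interest £15,347.32.
Payments saved = 64 − 59 = 5.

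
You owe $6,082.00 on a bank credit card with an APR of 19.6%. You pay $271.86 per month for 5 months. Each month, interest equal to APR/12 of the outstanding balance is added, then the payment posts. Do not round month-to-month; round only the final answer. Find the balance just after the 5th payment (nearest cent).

Monthly rate r = 19.6%/12 = 1.63333% = 0.0163333.
Each month: B ← B·(1+r) − $271.86.
Month 1: interest $99.34; balance after payment $5,909.48.
Month 2: interest $96.52; balance after payment $5,734.14.
Month 3: interest $93.66; balance after payment $5,555.94.
Month 4: interest $90.75; balance after payment $5,374.83.
Month 5: interest $87.79; balance after payment $5,190.75.

$5,190.75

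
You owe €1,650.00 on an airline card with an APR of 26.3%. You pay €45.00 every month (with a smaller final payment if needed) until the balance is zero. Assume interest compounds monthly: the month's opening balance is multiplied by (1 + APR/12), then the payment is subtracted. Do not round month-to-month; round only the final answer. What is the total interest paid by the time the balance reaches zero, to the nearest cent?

€1,728.48

Monthly rate r = 26.3%/12 = 2.19167% = 0.0219167.
Payoff takes n = ⌈−ln(1 − rB₀/P)/ln(1+r)⌉ = ⌈75.077⌉ = 76 payments; the last is €3.48.
Total paid = 75·€45.00 + €3.48 = €3,378.48.
Total interest = total paid − principal = €3,378.48 − €1,650.00 = €1,728.48.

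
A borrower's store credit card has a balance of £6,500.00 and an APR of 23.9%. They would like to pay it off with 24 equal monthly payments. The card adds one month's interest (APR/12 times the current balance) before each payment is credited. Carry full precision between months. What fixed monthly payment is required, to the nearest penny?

£343.34

Monthly rate r = 23.9%/12 = 1.99167% = 0.0199167.
Level-payment amortization: P = B₀·r / (1 − (1+r)^(−n)) = 6500.00·0.0199167 / (1 − 1.01992^(−24)).
Denominator 1 − (1+r)^(−24) = 0.377058204.
P = 129.458 / 0.377058204 ≈ 343.34.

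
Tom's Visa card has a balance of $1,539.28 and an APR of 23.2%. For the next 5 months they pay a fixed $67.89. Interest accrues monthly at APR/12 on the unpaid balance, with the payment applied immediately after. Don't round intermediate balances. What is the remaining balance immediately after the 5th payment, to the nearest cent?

$1,341.11

Monthly rate r = 23.2%/12 = 1.93333% = 0.0193333.
Each month: B ← B·(1+r) − $67.89.
Month 1: interest $29.76; balance after payment $1,501.15.
Month 2: interest $29.02; balance after payment $1,462.28.
Month 3: interest $28.27; balance after payment $1,422.66.
Month 4: interest $27.50; balance after payment $1,382.28.
Month 5: interest $26.72; balance after payment $1,341.11.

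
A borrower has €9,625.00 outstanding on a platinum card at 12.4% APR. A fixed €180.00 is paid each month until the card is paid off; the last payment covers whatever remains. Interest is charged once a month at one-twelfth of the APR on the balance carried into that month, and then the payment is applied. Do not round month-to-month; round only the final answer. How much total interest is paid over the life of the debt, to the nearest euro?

Monthly rate r = 12.4%/12 = 1.03333% = 0.0103333.
Payoff takes n = ⌈−ln(1 − rB₀/P)/ln(1+r)⌉ = ⌈78.225⌉ = 79 payments; the last is €40.75.
Total paid = 78·€180.00 + €40.75 = €14,080.75.
Total interest = total paid − principal = €14,080.75 − €9,625.00 = €4,455.75.

€4,456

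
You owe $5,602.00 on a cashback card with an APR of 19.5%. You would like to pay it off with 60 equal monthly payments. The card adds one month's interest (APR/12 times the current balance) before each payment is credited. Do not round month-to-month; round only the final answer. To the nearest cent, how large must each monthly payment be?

Monthly rate r = 19.5%/12 = 1.625% = 0.01625.
Level-payment amortization: P = B₀·r / (1 − (1+r)^(−n)) = 5602.00·0.01625 / (1 − 1.01625^(−60)).
Denominator 1 − (1+r)^(−60) = 0.619839943.
P = 91.0325 / 0.619839943 ≈ 146.86.

$146.86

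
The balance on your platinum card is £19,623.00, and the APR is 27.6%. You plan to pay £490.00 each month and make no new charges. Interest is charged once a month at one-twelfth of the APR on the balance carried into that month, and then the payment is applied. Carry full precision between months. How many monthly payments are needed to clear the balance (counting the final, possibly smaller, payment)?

112 payments

Monthly rate r = 27.6%/12 = 2.3% = 0.023.
Recurrence: B ← B·(1+r) − £490.00.
Month 1: interest £451.33; balance after payment £19,584.33.
Month 2: interest £450.44; balance after payment £19,544.77.
Closed form: n = −ln(1 − rB₀/P)/ln(1+r) = −ln(0.07892)/ln(1.023) ≈ 111.670, so the balance reaches zero during payment 112.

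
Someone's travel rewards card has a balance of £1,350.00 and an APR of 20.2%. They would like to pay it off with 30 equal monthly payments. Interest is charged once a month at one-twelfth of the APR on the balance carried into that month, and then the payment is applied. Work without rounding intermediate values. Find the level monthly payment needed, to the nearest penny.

£57.68

Monthly rate r = 20.2%/12 = 1.68333% = 0.0168333.
Level-payment amortization: P = B₀·r / (1 − (1+r)^(−n)) = 1350.00·0.0168333 / (1 − 1.01683^(−30)).
Denominator 1 − (1+r)^(−30) = 0.393952364.
P = 22.725 / 0.393952364 ≈ 57.68.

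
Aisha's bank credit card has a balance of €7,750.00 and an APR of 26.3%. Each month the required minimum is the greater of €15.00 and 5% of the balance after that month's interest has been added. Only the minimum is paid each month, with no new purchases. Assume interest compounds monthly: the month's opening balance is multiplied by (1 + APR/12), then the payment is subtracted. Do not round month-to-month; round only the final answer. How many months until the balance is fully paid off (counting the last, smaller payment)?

Monthly rate r = 26.3%/12 = 2.19167% = 0.0219167.
While 5% of the post-interest balance exceeds €15.00, each month B ← (B·(1+r))·(1 − 0.05), i.e. B shrinks by the factor (1+r)·0.95 = 0.97082.
This holds for months 1–111. Entering month 112 the balance is €289.56; 5% of the post-interest balance is now below €15.00, so the flat €15.00 minimum applies from here.
From month 112 a fixed €15.00 at rate r clears €289.56 in 26 more payments. Total: 111 + 26 = 137 months.

137 months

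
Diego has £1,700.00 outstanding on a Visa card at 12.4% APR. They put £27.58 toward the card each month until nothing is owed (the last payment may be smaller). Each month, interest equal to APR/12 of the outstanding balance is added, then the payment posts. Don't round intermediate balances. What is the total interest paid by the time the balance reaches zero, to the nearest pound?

£1,018

Monthly rate r = 12.4%/12 = 1.03333% = 0.0103333.
Payoff takes n = ⌈−ln(1 − rB₀/P)/ln(1+r)⌉ = ⌈98.555⌉ = 99 payments; the last is £15.34.
Total paid = 98·£27.58 + £15.34 = £2,718.18.
Total interest = total paid − principal = £2,718.18 − £1,700.00 = £1,018.18.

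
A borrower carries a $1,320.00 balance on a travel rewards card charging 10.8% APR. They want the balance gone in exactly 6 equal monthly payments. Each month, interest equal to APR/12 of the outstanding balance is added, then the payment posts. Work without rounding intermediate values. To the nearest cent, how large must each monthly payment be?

Monthly rate r = 10.8%/12 = 0.9% = 0.009.
Level-payment amortization: P = B₀·r / (1 − (1+r)^(−n)) = 1320.00·0.009 / (1 − 1.009^(−6)).
Denominator 1 − (1+r)^(−6) = 0.052339012.
P = 11.88 / 0.052339012 ≈ 226.98.

$226.98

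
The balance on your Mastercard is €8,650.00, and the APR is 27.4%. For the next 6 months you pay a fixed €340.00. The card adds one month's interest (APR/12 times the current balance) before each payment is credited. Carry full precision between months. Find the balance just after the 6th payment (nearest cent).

Monthly rate r = 27.4%/12 = 2.28333% = 0.0228333.
Each month: B ← B·(1+r) − €340.00.
Month 1: interest €197.51; balance after payment €8,507.51.
Month 2: interest €194.25; balance after payment €8,361.76.
Month 3: interest €190.93; balance after payment €8,212.69.
Month 4: interest €187.52; balance after payment €8,060.21.
Month 5: interest €184.04; balance after payment €7,904.25.
Month 6: interest €180.48; balance after payment €7,744.74.

€7,744.74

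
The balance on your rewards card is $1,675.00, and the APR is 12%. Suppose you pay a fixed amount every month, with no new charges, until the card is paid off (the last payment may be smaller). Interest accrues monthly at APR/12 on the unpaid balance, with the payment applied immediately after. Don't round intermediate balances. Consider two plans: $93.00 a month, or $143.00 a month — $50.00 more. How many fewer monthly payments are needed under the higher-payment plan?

Monthly rate r = 12%/12 = 1% = 0.01.
At $93.00/mo: n = ⌈−ln(1 − rB₀/P)/ln(1+r)⌉ = 20 payments (last $89.05); total interest = total paid − $1,675.00 = $181.05.
At $143.00/mo: 13 payments (last $74.57); total interest $115.57.
Payments saved = 20 − 13 = 7.

7 fewer payments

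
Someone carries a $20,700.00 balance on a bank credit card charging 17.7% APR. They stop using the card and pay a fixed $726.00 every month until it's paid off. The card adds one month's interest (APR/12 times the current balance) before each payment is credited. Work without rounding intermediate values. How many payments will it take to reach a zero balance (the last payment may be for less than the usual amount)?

38 payments

Monthly rate r = 17.7%/12 = 1.475% = 0.01475.
Recurrence: B ← B·(1+r) − $726.00.
Month 1: interest $305.32; balance after payment $20,279.33.
Month 2: interest $299.12; balance after payment $19,852.45.
Closed form: n = −ln(1 − rB₀/P)/ln(1+r) = −ln(0.57944)/ln(1.01475) ≈ 37.268, so the balance reaches zero during payment 38.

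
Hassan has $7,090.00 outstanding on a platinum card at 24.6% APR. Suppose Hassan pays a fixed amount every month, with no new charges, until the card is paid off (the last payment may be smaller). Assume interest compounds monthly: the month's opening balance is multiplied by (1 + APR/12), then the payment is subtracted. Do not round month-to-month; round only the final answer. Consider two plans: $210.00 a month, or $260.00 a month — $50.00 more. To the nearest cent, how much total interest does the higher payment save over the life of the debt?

$1,700.26

Monthly rate r = 24.6%/12 = 2.05% = 0.0205.
At $210.00/mo: n = ⌈−ln(1 − rB₀/P)/ln(1+r)⌉ = 59 payments (last $11.13); total interest = total paid − $7,090.00 = $5,101.13.
At $260.00/mo: 41 payments (last $90.87); total interest $3,400.87.
Interest saved = $5,101.13 − $3,400.87 = $1,700.26.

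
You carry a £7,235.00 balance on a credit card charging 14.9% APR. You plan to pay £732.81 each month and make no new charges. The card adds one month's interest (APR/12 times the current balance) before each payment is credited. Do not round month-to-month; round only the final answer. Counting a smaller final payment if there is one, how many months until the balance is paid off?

11 months

Monthly rate r = 14.9%/12 = 1.24167% = 0.0124167.
Recurrence: B ← B·(1+r) − £732.81.
Month 1: interest £89.83; balance after payment £6,592.02.
Month 2: interest £81.85; balance after payment £5,941.07.
Closed form: n = −ln(1 − rB₀/P)/ln(1+r) = −ln(0.87741)/ln(1.01242) ≈ 10.598, so the balance reaches zero during payment 11.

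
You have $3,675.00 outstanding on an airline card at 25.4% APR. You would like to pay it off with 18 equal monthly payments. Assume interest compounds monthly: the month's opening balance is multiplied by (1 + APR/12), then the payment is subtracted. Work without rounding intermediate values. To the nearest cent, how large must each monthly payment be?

Monthly rate r = 25.4%/12 = 2.11667% = 0.0211667.
Level-payment amortization: P = B₀·r / (1 − (1+r)^(−n)) = 3675.00·0.0211667 / (1 − 1.02117^(−18)).
Denominator 1 − (1+r)^(−18) = 0.314100224.
P = 77.7875 / 0.314100224 ≈ 247.65.

$247.65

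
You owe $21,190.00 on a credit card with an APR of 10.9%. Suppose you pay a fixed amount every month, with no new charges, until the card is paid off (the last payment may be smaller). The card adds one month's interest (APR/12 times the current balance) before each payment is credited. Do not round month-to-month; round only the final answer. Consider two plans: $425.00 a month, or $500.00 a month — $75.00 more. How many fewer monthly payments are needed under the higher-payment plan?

13 fewer payments

Monthly rate r = 10.9%/12 = 0.908333% = 0.00908333.
At $425.00/mo: n = ⌈−ln(1 − rB₀/P)/ln(1+r)⌉ = 67 payments (last $296.58); total interest = total paid − $21,190.00 = $7,156.58.
At $500.00/mo: 54 payments (last $377.04); total interest $5,687.04.
Payments saved = 67 − 54 = 13.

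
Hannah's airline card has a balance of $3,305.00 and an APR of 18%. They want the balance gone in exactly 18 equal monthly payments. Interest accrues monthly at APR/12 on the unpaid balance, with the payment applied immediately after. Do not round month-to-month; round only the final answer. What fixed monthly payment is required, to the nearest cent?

Monthly rate r = 18%/12 = 1.5% = 0.015.
Level-payment amortization: P = B₀·r / (1 − (1+r)^(−n)) = 3305.00·0.015 / (1 − 1.015^(−18)).
Denominator 1 − (1+r)^(−18) = 0.235088413.
P = 49.575 / 0.235088413 ≈ 210.88.

$210.88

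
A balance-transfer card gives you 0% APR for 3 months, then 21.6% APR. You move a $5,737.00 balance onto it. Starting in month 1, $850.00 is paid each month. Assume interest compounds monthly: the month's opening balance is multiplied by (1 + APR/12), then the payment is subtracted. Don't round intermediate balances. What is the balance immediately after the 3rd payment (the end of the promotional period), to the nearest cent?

$3,187.00

Promo months 1–3 at r₀ = 0%/12 = 0; months 4+ at r₁ = 21.6%/12 = 0.018.
After month 3 (no interest yet): B = $5,737.00 − 3·$850.00 = $3,187.00.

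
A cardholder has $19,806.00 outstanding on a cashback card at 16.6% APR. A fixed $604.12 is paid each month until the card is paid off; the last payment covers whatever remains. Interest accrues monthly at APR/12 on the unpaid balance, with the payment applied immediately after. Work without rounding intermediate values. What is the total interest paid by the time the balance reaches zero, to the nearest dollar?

Monthly rate r = 16.6%/12 = 1.38333% = 0.0138333.
Payoff takes n = ⌈−ln(1 − rB₀/P)/ln(1+r)⌉ = ⌈43.983⌉ = 44 payments; the last is $594.07.
Total paid = 43·$604.12 + $594.07 = $26,571.23.
Total interest = total paid − principal = $26,571.23 − $19,806.00 = $6,765.23.

$6,765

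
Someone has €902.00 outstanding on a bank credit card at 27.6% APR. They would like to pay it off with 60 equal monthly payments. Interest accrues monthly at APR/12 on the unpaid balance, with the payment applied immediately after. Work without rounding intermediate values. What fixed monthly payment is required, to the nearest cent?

€27.87

Monthly rate r = 27.6%/12 = 2.3% = 0.023.
Level-payment amortization: P = B₀·r / (1 − (1+r)^(−n)) = 902.00·0.023 / (1 − 1.023^(−60)).
Denominator 1 − (1+r)^(−60) = 0.744458184.
P = 20.746 / 0.744458184 ≈ 27.87.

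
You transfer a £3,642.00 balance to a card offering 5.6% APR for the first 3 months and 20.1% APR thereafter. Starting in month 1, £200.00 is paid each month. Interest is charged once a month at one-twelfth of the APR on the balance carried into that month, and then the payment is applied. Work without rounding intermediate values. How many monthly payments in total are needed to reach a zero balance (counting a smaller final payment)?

22 months

Promo months 1–3 at r₀ = 5.6%/12 = 0.00466667; months 4+ at r₁ = 20.1%/12 = 0.01675.
After month 3: iterate B ← B·(1+r₀) − £200.00 for 3 months → £3,090.42.
Then at r₁ with £200.00/mo: n₂ = −ln(1 − r₁·B/P)/ln(1+r₁) ≈ 18.03 → 19 more payments.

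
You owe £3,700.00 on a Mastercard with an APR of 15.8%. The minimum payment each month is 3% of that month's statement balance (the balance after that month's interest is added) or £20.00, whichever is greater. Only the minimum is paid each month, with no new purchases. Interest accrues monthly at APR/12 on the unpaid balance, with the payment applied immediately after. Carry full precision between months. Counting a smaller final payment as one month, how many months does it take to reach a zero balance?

143 months

Monthly rate r = 15.8%/12 = 1.31667% = 0.0131667.
While 3% of the post-interest balance exceeds £20.00, each month B ← (B·(1+r))·(1 − 0.03), i.e. B shrinks by the factor (1+r)·0.97 = 0.98277.
This holds for months 1–100. Entering month 101 the balance is £650.83; 3% of the post-interest balance is now below £20.00, so the flat £20.00 minimum applies from here.
From month 101 a fixed £20.00 at rate r clears £650.83 in 43 more payments. Total: 100 + 43 = 143 months.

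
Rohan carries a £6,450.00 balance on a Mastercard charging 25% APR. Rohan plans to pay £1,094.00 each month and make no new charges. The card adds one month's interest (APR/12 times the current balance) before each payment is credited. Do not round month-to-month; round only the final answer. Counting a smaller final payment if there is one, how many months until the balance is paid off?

Monthly rate r = 25%/12 = 2.08333% = 0.0208333.
Recurrence: B ← B·(1+r) − £1,094.00.
Month 1: interest £134.38; balance after payment £5,490.38.
Month 2: interest £114.38; balance after payment £4,510.76.
Closed form: n = −ln(1 − rB₀/P)/ln(1+r) = −ln(0.87717)/ln(1.02083) ≈ 6.356, so the balance reaches zero during payment 7.

7 months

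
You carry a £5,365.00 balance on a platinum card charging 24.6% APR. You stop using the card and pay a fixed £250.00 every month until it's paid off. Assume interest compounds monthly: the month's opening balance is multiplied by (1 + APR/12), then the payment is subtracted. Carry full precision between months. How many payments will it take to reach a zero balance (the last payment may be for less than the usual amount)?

Monthly rate r = 24.6%/12 = 2.05% = 0.0205.
Recurrence: B ← B·(1+r) − £250.00.
Month 1: interest £109.98; balance after payment £5,224.98.
Month 2: interest £107.11; balance after payment £5,082.09.
Closed form: n = −ln(1 − rB₀/P)/ln(1+r) = −ln(0.56007)/ln(1.0205) ≈ 28.567, so the balance reaches zero during payment 29.

29 months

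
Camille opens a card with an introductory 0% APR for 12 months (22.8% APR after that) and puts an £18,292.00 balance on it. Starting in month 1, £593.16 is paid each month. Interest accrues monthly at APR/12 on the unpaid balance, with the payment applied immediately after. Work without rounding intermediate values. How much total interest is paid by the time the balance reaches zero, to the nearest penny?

£2,789.91

Promo months 1–12 at r₀ = 0%/12 = 0; months 13+ at r₁ = 22.8%/12 = 0.019.
After month 12 (no interest yet): B = £18,292.00 − 12·£593.16 = £11,174.08.
Then at r₁ with £593.16/mo: n₂ = −ln(1 − r₁·B/P)/ln(1+r₁) ≈ 23.54 → 24 more payments.
Total paid = 35·£593.16 + £321.31 = £21,081.91; interest = £21,081.91 − £18,292.00 = £2,789.91.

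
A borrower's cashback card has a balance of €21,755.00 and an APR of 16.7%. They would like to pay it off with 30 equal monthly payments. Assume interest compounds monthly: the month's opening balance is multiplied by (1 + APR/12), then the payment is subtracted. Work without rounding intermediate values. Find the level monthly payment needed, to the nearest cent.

Monthly rate r = 16.7%/12 = 1.39167% = 0.0139167.
Level-payment amortization: P = B₀·r / (1 − (1+r)^(−n)) = 21755.00·0.0139167 / (1 − 1.01392^(−30)).
Denominator 1 − (1+r)^(−30) = 0.33940978.
P = 302.757 / 0.33940978 ≈ 892.01.

€892.01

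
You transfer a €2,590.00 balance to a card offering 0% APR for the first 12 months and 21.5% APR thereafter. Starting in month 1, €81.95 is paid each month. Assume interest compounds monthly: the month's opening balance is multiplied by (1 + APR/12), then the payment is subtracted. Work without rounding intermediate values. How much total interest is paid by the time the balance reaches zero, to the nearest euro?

€390

Promo months 1–12 at r₀ = 0%/12 = 0; months 13+ at r₁ = 21.5%/12 = 0.0179167.
After month 12 (no interest yet): B = €2,590.00 − 12·€81.95 = €1,606.60.
Then at r₁ with €81.95/mo: n₂ = −ln(1 − r₁·B/P)/ln(1+r₁) ≈ 24.37 → 25 more payments.
Total paid = 36·€81.95 + €30.23 = €2,980.43; interest = €2,980.43 − €2,590.00 = €390.43.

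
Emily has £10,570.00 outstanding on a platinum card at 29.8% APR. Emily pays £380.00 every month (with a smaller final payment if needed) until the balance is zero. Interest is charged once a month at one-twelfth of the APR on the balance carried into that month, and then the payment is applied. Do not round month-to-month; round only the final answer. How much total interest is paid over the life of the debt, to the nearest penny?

Monthly rate r = 29.8%/12 = 2.48333% = 0.0248333.
Payoff takes n = ⌈−ln(1 − rB₀/P)/ln(1+r)⌉ = ⌈47.845⌉ = 48 payments; the last is £321.65.
Total paid = 47·£380.00 + £321.65 = £18,181.65.
Total interest = total paid − principal = £18,181.65 − £10,570.00 = £7,611.65.

£7,611.65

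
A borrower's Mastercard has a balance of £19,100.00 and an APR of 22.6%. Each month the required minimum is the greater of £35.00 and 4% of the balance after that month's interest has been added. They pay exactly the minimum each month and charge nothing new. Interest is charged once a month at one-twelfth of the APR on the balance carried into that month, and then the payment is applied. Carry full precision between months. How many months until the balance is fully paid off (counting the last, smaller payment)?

174 months

Monthly rate r = 22.6%/12 = 1.88333% = 0.0188333.
While 4% of the post-interest balance exceeds £35.00, each month B ← (B·(1+r))·(1 − 0.04), i.e. B shrinks by the factor (1+r)·0.96 = 0.97808.
This holds for months 1–140. Entering month 141 the balance is £857.92; 4% of the post-interest balance is now below £35.00, so the flat £35.00 minimum applies from here.
From month 141 a fixed £35.00 at rate r clears £857.92 in 34 more payments. Total: 140 + 34 = 174 months.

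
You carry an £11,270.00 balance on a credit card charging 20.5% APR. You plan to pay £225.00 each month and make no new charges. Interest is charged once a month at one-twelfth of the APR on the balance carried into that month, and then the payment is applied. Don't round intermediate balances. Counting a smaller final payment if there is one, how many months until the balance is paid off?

Monthly rate r = 20.5%/12 = 1.70833% = 0.0170833.
Recurrence: B ← B·(1+r) − £225.00.
Month 1: interest £192.53; balance after payment £11,237.53.
Month 2: interest £191.97; balance after payment £11,204.50.
Closed form: n = −ln(1 − rB₀/P)/ln(1+r) = −ln(0.14431)/ln(1.01708) ≈ 114.278, so the balance reaches zero during payment 115.

115 months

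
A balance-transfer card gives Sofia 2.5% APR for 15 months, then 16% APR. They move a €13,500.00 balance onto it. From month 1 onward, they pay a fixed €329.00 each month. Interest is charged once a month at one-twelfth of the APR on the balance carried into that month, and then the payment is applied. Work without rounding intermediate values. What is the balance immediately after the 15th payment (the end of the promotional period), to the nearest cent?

Promo months 1–15 at r₀ = 2.5%/12 = 0.00208333; months 16+ at r₁ = 16%/12 = 0.0133333.
After month 15: iterate B ← B·(1+r₀) − €329.00 for 15 months → €8,920.46.

€8,920.46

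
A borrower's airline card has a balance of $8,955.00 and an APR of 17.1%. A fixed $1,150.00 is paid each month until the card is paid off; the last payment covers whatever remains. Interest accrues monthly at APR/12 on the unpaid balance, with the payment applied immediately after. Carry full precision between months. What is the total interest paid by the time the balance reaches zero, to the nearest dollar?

$606

Monthly rate r = 17.1%/12 = 1.425% = 0.01425.
Payoff takes n = ⌈−ln(1 − rB₀/P)/ln(1+r)⌉ = ⌈8.313⌉ = 9 payments; the last is $361.17.
Total paid = 8·$1,150.00 + $361.17 = $9,561.17.
Total interest = total paid − principal = $9,561.17 − $8,955.00 = $606.17.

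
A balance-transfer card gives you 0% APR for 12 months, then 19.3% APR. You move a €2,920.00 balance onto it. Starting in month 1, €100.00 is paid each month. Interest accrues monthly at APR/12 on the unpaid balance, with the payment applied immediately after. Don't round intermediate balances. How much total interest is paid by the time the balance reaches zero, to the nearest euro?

€310

Promo months 1–12 at r₀ = 0%/12 = 0; months 13+ at r₁ = 19.3%/12 = 0.0160833.
After month 12 (no interest yet): B = €2,920.00 − 12·€100.00 = €1,720.00.
Then at r₁ with €100.00/mo: n₂ = −ln(1 − r₁·B/P)/ln(1+r₁) ≈ 20.30 → 21 more payments.
Total paid = 32·€100.00 + €29.82 = €3,229.82; interest = €3,229.82 − €2,920.00 = €309.82.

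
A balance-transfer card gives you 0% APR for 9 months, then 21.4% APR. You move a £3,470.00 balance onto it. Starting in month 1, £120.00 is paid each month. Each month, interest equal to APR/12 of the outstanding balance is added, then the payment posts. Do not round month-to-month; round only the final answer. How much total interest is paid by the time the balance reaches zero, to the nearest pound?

Promo months 1–9 at r₀ = 0%/12 = 0; months 10+ at r₁ = 21.4%/12 = 0.0178333.
After month 9 (no interest yet): B = £3,470.00 − 9·£120.00 = £2,390.00.
Then at r₁ with £120.00/mo: n₂ = −ln(1 − r₁·B/P)/ln(1+r₁) ≈ 24.82 → 25 more payments.
Total paid = 33·£120.00 + £98.97 = £4,058.97; interest = £4,058.97 − £3,470.00 = £588.97.

£589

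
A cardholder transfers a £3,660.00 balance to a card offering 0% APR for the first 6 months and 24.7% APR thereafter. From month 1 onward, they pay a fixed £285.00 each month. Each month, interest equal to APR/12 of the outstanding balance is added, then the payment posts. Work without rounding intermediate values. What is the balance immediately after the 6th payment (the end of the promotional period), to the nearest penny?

Promo months 1–6 at r₀ = 0%/12 = 0; months 7+ at r₁ = 24.7%/12 = 0.0205833.
After month 6 (no interest yet): B = £3,660.00 − 6·£285.00 = £1,950.00.

£1,950.00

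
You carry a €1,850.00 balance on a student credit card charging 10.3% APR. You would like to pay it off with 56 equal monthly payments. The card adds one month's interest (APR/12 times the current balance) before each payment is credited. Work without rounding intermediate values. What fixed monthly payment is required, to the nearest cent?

€41.75

Monthly rate r = 10.3%/12 = 0.858333% = 0.00858333.
Level-payment amortization: P = B₀·r / (1 − (1+r)^(−n)) = 1850.00·0.00858333 / (1 − 1.00858^(−56)).
Denominator 1 − (1+r)^(−56) = 0.38035933.
P = 15.8792 / 0.38035933 ≈ 41.75.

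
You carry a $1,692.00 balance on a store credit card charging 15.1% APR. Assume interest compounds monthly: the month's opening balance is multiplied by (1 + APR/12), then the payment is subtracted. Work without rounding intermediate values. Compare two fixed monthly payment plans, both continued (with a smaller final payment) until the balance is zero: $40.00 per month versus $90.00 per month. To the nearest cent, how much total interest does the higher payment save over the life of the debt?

Monthly rate r = 15.1%/12 = 1.25833% = 0.0125833.
At $40.00/mo: n = ⌈−ln(1 − rB₀/P)/ln(1+r)⌉ = 61 payments (last $30.71); total interest = total paid − $1,692.00 = $738.71.
At $90.00/mo: 22 payments (last $52.88); total interest $250.88.
Interest saved = $738.71 − $250.88 = $487.83.

$487.83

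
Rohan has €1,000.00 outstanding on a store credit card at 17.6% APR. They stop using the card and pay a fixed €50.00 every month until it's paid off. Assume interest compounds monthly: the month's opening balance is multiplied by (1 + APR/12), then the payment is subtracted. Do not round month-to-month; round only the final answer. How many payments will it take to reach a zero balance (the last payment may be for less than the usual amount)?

24 payments

Monthly rate r = 17.6%/12 = 1.46667% = 0.0146667.
Recurrence: B ← B·(1+r) − €50.00.
Month 1: interest €14.67; balance after payment €964.67.
Month 2: interest €14.15; balance after payment €928.82.
Closed form: n = −ln(1 − rB₀/P)/ln(1+r) = −ln(0.70667)/ln(1.01467) ≈ 23.846, so the balance reaches zero during payment 24.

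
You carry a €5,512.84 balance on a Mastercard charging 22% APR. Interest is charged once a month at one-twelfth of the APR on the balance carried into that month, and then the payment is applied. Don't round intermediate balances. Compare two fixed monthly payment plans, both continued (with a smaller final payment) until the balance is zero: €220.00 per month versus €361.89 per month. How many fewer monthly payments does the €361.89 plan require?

Monthly rate r = 22%/12 = 1.83333% = 0.0183333.
At €220.00/mo: n = ⌈−ln(1 − rB₀/P)/ln(1+r)⌉ = 34 payments (last €188.68); total interest = total paid − €5,512.84 = €1,935.84.
At €361.89/mo: 19 payments (last €9.92); total interest €1,011.10.
Payments saved = 34 − 19 = 15.

15 fewer payments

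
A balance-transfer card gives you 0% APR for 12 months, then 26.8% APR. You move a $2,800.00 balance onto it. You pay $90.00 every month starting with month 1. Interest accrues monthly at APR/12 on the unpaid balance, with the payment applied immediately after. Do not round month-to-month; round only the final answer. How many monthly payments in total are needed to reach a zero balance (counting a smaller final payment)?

Promo months 1–12 at r₀ = 0%/12 = 0; months 13+ at r₁ = 26.8%/12 = 0.0223333.
After month 12 (no interest yet): B = $2,800.00 − 12·$90.00 = $1,720.00.
Then at r₁ with $90.00/mo: n₂ = −ln(1 − r₁·B/P)/ln(1+r₁) ≈ 25.20 → 26 more payments.

38 months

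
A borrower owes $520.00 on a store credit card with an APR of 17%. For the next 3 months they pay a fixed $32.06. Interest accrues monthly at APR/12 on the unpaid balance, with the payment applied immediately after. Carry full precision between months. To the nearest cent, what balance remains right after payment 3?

Monthly rate r = 17%/12 = 1.41667% = 0.0141667.
Each month: B ← B·(1+r) − $32.06.
Month 1: interest $7.37; balance after payment $495.31.
Month 2: interest $7.02; balance after payment $470.26.
Month 3: interest $6.66; balance after payment $444.87.

$444.87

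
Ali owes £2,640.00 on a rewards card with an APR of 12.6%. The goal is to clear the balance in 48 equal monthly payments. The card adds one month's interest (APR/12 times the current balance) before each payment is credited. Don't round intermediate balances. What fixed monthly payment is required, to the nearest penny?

Monthly rate r = 12.6%/12 = 1.05% = 0.0105.
Level-payment amortization: P = B₀·r / (1 − (1+r)^(−n)) = 2640.00·0.0105 / (1 − 1.0105^(−48)).
Denominator 1 − (1+r)^(−48) = 0.394301158.
P = 27.72 / 0.394301158 ≈ 70.30.

£70.30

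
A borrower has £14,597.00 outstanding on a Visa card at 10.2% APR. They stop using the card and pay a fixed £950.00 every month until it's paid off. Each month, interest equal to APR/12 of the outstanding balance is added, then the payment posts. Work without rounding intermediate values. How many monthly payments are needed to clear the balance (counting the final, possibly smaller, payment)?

Monthly rate r = 10.2%/12 = 0.85% = 0.0085.
Recurrence: B ← B·(1+r) − £950.00.
Month 1: interest £124.07; balance after payment £13,771.07.
Month 2: interest £117.05; balance after payment £12,938.13.
Closed form: n = −ln(1 − rB₀/P)/ln(1+r) = −ln(0.8694)/ln(1.0085) ≈ 16.535, so the balance reaches zero during payment 17.

17 months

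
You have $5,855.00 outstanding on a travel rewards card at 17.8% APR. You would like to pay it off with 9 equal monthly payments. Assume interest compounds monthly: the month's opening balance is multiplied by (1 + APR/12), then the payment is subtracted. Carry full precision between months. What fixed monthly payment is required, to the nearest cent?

Monthly rate r = 17.8%/12 = 1.48333% = 0.0148333.
Level-payment amortization: P = B₀·r / (1 − (1+r)^(−n)) = 5855.00·0.0148333 / (1 − 1.01483^(−9)).
Denominator 1 − (1+r)^(−9) = 0.124114197.
P = 86.8492 / 0.124114197 ≈ 699.75.

$699.75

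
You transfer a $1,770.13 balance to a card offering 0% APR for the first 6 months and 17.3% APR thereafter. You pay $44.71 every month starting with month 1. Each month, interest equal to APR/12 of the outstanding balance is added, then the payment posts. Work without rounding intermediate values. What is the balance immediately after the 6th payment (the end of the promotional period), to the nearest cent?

Promo months 1–6 at r₀ = 0%/12 = 0; months 7+ at r₁ = 17.3%/12 = 0.0144167.
After month 6 (no interest yet): B = $1,770.13 − 6·$44.71 = $1,501.87.

$1,501.87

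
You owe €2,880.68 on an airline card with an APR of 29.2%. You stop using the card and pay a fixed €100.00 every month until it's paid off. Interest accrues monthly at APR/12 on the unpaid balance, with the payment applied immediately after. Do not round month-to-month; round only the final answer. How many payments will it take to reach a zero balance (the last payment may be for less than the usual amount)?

51 months

Monthly rate r = 29.2%/12 = 2.43333% = 0.0243333.
Recurrence: B ← B·(1+r) − €100.00.
Month 1: interest €70.10; balance after payment €2,850.78.
Month 2: interest €69.37; balance after payment €2,820.15.
Closed form: n = −ln(1 − rB₀/P)/ln(1+r) = −ln(0.29903)/ln(1.02433) ≈ 50.212, so the balance reaches zero during payment 51.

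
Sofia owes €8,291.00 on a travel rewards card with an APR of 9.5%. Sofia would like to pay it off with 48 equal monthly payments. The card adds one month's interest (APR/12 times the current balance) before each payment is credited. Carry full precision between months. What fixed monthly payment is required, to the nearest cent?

Monthly rate r = 9.5%/12 = 0.791667% = 0.00791667.
Level-payment amortization: P = B₀·r / (1 − (1+r)^(−n)) = 8291.00·0.00791667 / (1 − 1.00792^(−48)).
Denominator 1 − (1+r)^(−48) = 0.31511458.
P = 65.6371 / 0.31511458 ≈ 208.30.

€208.30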